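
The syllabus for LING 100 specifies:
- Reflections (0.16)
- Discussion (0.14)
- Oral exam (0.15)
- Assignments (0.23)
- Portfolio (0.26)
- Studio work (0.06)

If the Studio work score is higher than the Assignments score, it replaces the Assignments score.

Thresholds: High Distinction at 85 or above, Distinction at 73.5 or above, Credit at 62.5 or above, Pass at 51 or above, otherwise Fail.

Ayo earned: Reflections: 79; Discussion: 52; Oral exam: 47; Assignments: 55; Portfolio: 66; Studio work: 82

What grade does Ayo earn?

Studio work (82) > Assignments (55), so Assignments counts as 82.
Weighted total:
  Reflections 79 × 0.16 = 12.64
  Discussion 52 × 0.14 = 7.28
  Oral exam 47 × 0.15 = 7.05
  Assignments 82 × 0.23 = 18.86
  Portfolio 66 × 0.26 = 17.16
  Studio work 82 × 0.06 = 4.92
Sum = 67.91
67.91 is ≥ 62.5 and < 73.5 → Credit

Credit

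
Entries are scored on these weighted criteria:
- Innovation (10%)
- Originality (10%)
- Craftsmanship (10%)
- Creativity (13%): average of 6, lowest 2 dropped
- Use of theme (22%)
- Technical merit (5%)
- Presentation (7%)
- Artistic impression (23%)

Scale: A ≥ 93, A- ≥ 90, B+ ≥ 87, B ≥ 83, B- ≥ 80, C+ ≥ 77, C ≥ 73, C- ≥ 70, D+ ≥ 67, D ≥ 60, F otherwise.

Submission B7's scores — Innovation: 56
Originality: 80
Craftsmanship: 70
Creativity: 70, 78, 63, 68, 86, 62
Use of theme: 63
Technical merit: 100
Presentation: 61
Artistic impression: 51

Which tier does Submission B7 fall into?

D

Creativity: drop 62, 63 → average of remaining 4 = 302/4 = 75.5
Weighted total:
  Innovation 56 × 0.1 = 5.6
  Originality 80 × 0.1 = 8
  Craftsmanship 70 × 0.1 = 7
  Creativity 75.5 × 0.13 = 9.815
  Use of theme 63 × 0.22 = 13.86
  Technical merit 100 × 0.05 = 5
  Presentation 61 × 0.07 = 4.27
  Artistic impression 51 × 0.23 = 11.73
Sum = 65.275
65.275 is ≥ 60 and < 67 → D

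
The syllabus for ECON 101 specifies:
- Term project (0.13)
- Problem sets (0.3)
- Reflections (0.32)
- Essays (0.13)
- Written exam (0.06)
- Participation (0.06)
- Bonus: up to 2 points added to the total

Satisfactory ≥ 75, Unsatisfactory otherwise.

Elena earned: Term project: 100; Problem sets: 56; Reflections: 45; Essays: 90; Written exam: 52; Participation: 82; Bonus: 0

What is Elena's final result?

Unsatisfactory

Weighted total:
  Term project 100 × 0.13 = 13
  Problem sets 56 × 0.3 = 16.8
  Reflections 45 × 0.32 = 14.4
  Essays 90 × 0.13 = 11.7
  Written exam 52 × 0.06 = 3.12
  Participation 82 × 0.06 = 4.92
Sum = 63.94
Bonus: 63.94 + 0 = 63.94
63.94 < 75 → Unsatisfactory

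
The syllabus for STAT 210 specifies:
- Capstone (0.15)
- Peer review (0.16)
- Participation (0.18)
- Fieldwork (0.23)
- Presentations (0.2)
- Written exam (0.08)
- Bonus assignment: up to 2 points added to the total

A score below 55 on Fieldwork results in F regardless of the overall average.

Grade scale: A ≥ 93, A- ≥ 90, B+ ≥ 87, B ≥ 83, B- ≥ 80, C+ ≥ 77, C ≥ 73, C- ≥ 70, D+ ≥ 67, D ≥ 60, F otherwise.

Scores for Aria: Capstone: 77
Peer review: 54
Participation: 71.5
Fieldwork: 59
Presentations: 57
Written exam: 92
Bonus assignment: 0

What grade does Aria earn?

D

Fieldwork score 59 ≥ 55: minimum met.
Weighted total:
  Capstone 77 × 0.15 = 11.55
  Peer review 54 × 0.16 = 8.64
  Participation 71.5 × 0.18 = 12.87
  Fieldwork 59 × 0.23 = 13.57
  Presentations 57 × 0.2 = 11.4
  Written exam 92 × 0.08 = 7.36
Sum = 65.39
Bonus assignment: 65.39 + 0 = 65.39
65.39 is ≥ 60 and < 67 → D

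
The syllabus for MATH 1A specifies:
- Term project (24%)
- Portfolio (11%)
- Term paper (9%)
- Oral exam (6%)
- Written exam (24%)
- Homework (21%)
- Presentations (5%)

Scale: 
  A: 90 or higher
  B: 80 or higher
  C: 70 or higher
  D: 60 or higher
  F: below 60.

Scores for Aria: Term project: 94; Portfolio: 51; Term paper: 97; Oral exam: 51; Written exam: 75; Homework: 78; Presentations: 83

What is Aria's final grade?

Weighted total:
  Term project 94 × 0.24 = 22.56
  Portfolio 51 × 0.11 = 5.61
  Term paper 97 × 0.09 = 8.73
  Oral exam 51 × 0.06 = 3.06
  Written exam 75 × 0.24 = 18
  Homework 78 × 0.21 = 16.38
  Presentations 83 × 0.05 = 4.15
Sum = 78.49
78.49 is ≥ 70 and < 80 → C

C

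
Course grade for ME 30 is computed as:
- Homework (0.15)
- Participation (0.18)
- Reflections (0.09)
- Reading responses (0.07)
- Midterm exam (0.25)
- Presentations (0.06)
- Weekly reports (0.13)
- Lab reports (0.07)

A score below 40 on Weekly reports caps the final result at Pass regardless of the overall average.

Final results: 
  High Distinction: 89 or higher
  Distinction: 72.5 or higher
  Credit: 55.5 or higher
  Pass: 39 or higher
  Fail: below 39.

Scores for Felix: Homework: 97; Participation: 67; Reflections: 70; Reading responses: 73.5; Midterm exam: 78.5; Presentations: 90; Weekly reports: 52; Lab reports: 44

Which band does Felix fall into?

Distinction

Weekly reports score 52 ≥ 40: minimum met.
Weighted total:
  Homework 97 × 0.15 = 14.55
  Participation 67 × 0.18 = 12.06
  Reflections 70 × 0.09 = 6.3
  Reading responses 73.5 × 0.07 = 5.145
  Midterm exam 78.5 × 0.25 = 19.625
  Presentations 90 × 0.06 = 5.4
  Weekly reports 52 × 0.13 = 6.76
  Lab reports 44 × 0.07 = 3.08
Sum = 72.92
72.92 is ≥ 72.5 and < 89 → Distinction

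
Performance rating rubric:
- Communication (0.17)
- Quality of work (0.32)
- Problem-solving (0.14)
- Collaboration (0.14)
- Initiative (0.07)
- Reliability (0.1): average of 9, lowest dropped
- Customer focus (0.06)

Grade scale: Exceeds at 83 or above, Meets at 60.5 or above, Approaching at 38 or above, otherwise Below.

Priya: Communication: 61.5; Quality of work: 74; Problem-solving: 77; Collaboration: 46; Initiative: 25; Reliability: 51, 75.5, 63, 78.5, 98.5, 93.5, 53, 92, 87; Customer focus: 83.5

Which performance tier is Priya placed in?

Reliability: drop 51 → average of remaining 8 = 641/8 = 80.125
Weighted total:
  Communication 61.5 × 0.17 = 10.455
  Quality of work 74 × 0.32 = 23.68
  Problem-solving 77 × 0.14 = 10.78
  Collaboration 46 × 0.14 = 6.44
  Initiative 25 × 0.07 = 1.75
  Reliability 80.125 × 0.1 = 8.0125
  Customer focus 83.5 × 0.06 = 5.01
Sum = 66.1275
66.1275 is ≥ 60.5 and < 83 → Meets

Meets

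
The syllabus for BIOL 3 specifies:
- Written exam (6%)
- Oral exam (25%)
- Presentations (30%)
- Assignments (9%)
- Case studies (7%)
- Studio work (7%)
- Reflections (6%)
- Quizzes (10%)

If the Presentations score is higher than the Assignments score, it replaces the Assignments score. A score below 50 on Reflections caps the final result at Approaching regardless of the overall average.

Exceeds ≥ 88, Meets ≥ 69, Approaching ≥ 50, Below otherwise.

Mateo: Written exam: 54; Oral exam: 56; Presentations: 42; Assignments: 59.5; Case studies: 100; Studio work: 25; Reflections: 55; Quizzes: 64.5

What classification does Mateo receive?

Presentations (42) ≤ Assignments (59.5), so Assignments stays at 59.5.
Reflections score 55 ≥ 50: minimum met.
Weighted total:
  Written exam 54 × 0.06 = 3.24
  Oral exam 56 × 0.25 = 14
  Presentations 42 × 0.3 = 12.6
  Assignments 59.5 × 0.09 = 5.355
  Case studies 100 × 0.07 = 7
  Studio work 25 × 0.07 = 1.75
  Reflections 55 × 0.06 = 3.3
  Quizzes 64.5 × 0.1 = 6.45
Sum = 53.695
53.695 is ≥ 50 and < 69 → Approaching

Approaching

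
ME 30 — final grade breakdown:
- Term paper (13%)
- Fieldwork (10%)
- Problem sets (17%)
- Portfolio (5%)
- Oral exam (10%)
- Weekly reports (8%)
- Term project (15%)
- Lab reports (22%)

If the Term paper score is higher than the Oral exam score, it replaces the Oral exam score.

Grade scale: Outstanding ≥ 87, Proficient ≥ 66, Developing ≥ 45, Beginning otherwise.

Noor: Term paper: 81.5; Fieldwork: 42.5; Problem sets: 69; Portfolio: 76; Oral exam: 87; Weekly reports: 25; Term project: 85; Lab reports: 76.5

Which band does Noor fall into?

Proficient

Term paper (81.5) ≤ Oral exam (87), so Oral exam stays at 87.
Weighted total:
  Term paper 81.5 × 0.13 = 10.595
  Fieldwork 42.5 × 0.1 = 4.25
  Problem sets 69 × 0.17 = 11.73
  Portfolio 76 × 0.05 = 3.8
  Oral exam 87 × 0.1 = 8.7
  Weekly reports 25 × 0.08 = 2
  Term project 85 × 0.15 = 12.75
  Lab reports 76.5 × 0.22 = 16.83
Sum = 70.655
70.655 is ≥ 66 and < 87 → Proficient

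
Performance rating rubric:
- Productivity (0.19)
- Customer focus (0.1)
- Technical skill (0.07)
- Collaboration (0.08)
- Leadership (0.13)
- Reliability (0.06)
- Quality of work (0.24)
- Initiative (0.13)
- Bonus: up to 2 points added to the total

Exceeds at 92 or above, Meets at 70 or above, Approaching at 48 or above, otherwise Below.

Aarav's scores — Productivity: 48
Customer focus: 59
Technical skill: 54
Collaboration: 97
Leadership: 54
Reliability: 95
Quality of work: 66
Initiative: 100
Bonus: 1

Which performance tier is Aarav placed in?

Approaching

Weighted total:
  Productivity 48 × 0.19 = 9.12
  Customer focus 59 × 0.1 = 5.9
  Technical skill 54 × 0.07 = 3.78
  Collaboration 97 × 0.08 = 7.76
  Leadership 54 × 0.13 = 7.02
  Reliability 95 × 0.06 = 5.7
  Quality of work 66 × 0.24 = 15.84
  Initiative 100 × 0.13 = 13
Sum = 68.12
Bonus: 68.12 + 1 = 69.12
69.12 is ≥ 48 and < 70 → Approaching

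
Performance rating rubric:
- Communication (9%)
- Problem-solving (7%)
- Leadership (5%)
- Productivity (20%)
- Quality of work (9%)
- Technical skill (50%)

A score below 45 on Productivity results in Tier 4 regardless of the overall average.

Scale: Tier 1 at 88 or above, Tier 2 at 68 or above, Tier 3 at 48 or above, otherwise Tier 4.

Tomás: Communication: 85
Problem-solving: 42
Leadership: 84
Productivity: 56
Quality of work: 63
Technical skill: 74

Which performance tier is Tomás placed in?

Productivity score 56 ≥ 45: minimum met.
Weighted total:
  Communication 85 × 0.09 = 7.65
  Problem-solving 42 × 0.07 = 2.94
  Leadership 84 × 0.05 = 4.2
  Productivity 56 × 0.2 = 11.2
  Quality of work 63 × 0.09 = 5.67
  Technical skill 74 × 0.5 = 37
Sum = 68.66
68.66 is ≥ 68 and < 88 → Tier 2

Tier 2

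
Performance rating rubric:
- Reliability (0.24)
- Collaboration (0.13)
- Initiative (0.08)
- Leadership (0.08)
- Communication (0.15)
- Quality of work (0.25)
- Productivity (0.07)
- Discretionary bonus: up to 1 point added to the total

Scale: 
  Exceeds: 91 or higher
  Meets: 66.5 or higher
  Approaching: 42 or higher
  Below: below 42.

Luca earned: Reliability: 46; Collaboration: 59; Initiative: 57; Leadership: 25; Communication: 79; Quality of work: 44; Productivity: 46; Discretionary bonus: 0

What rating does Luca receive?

Approaching

Weighted total:
  Reliability 46 × 0.24 = 11.04
  Collaboration 59 × 0.13 = 7.67
  Initiative 57 × 0.08 = 4.56
  Leadership 25 × 0.08 = 2
  Communication 79 × 0.15 = 11.85
  Quality of work 44 × 0.25 = 11
  Productivity 46 × 0.07 = 3.22
Sum = 51.34
Discretionary bonus: 51.34 + 0 = 51.34
51.34 is ≥ 42 and < 66.5 → Approaching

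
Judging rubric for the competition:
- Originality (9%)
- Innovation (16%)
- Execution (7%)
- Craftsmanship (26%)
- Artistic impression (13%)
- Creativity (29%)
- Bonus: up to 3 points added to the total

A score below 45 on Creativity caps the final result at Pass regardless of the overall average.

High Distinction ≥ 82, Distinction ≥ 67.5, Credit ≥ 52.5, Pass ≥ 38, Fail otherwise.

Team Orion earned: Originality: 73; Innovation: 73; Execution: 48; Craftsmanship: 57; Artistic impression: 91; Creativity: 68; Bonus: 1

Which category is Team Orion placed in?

Distinction

Creativity score 68 ≥ 45: minimum met.
Weighted total:
  Originality 73 × 0.09 = 6.57
  Innovation 73 × 0.16 = 11.68
  Execution 48 × 0.07 = 3.36
  Craftsmanship 57 × 0.26 = 14.82
  Artistic impression 91 × 0.13 = 11.83
  Creativity 68 × 0.29 = 19.72
Sum = 67.98
Bonus: 67.98 + 1 = 68.98
68.98 is ≥ 67.5 and < 82 → Distinction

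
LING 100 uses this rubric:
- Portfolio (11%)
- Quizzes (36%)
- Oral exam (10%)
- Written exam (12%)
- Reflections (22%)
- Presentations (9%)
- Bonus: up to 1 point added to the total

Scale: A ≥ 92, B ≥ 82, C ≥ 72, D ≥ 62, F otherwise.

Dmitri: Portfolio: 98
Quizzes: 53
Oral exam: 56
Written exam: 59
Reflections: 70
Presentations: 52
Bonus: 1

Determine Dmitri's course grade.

D

Weighted total:
  Portfolio 98 × 0.11 = 10.78
  Quizzes 53 × 0.36 = 19.08
  Oral exam 56 × 0.1 = 5.6
  Written exam 59 × 0.12 = 7.08
  Reflections 70 × 0.22 = 15.4
  Presentations 52 × 0.09 = 4.68
Sum = 62.62
Bonus: 62.62 + 1 = 63.62
63.62 is ≥ 62 and < 72 → D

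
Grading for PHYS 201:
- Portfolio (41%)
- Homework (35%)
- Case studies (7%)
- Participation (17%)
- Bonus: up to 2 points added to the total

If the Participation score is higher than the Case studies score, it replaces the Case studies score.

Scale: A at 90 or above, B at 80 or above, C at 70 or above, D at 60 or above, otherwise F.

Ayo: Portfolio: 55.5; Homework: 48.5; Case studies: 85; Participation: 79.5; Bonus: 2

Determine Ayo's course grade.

Participation (79.5) ≤ Case studies (85), so Case studies stays at 85.
Weighted total:
  Portfolio 55.5 × 0.41 = 22.755
  Homework 48.5 × 0.35 = 16.975
  Case studies 85 × 0.07 = 5.95
  Participation 79.5 × 0.17 = 13.515
Sum = 59.195
Bonus: 59.195 + 2 = 61.195
61.195 is ≥ 60 and < 70 → D

D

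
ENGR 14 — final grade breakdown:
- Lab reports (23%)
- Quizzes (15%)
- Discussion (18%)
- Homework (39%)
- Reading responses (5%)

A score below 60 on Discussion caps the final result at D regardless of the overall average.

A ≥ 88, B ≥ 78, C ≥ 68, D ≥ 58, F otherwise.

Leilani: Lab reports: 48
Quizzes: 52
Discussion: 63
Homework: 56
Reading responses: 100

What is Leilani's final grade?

F

Discussion score 63 ≥ 60: minimum met.
Weighted total:
  Lab reports 48 × 0.23 = 11.04
  Quizzes 52 × 0.15 = 7.8
  Discussion 63 × 0.18 = 11.34
  Homework 56 × 0.39 = 21.84
  Reading responses 100 × 0.05 = 5
Sum = 57.02
57.02 < 58 → F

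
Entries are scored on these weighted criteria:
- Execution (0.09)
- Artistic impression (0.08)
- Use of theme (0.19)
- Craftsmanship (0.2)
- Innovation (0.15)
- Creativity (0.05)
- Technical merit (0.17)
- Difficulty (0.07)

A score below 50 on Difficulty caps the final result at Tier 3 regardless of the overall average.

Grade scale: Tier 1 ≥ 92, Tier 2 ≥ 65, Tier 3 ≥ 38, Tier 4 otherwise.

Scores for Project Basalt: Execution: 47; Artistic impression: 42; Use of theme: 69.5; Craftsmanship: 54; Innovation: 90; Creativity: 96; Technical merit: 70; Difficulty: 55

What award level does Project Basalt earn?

Difficulty score 55 ≥ 50: minimum met.
Weighted total:
  Execution 47 × 0.09 = 4.23
  Artistic impression 42 × 0.08 = 3.36
  Use of theme 69.5 × 0.19 = 13.205
  Craftsmanship 54 × 0.2 = 10.8
  Innovation 90 × 0.15 = 13.5
  Creativity 96 × 0.05 = 4.8
  Technical merit 70 × 0.17 = 11.9
  Difficulty 55 × 0.07 = 3.85
Sum = 65.645
65.645 is ≥ 65 and < 92 → Tier 2

Tier 2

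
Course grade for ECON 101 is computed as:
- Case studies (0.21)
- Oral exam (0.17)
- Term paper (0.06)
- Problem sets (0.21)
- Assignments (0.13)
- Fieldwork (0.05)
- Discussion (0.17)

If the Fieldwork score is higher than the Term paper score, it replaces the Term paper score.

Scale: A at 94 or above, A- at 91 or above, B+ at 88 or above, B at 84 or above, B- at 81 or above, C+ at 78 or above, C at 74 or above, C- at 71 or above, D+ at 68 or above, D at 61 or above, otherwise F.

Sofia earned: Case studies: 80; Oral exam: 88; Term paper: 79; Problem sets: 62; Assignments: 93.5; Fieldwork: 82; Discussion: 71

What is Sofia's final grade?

C+

Fieldwork (82) > Term paper (79), so Term paper counts as 82.
Weighted total:
  Case studies 80 × 0.21 = 16.8
  Oral exam 88 × 0.17 = 14.96
  Term paper 82 × 0.06 = 4.92
  Problem sets 62 × 0.21 = 13.02
  Assignments 93.5 × 0.13 = 12.155
  Fieldwork 82 × 0.05 = 4.1
  Discussion 71 × 0.17 = 12.07
Sum = 78.025
78.025 is ≥ 78 and < 81 → C+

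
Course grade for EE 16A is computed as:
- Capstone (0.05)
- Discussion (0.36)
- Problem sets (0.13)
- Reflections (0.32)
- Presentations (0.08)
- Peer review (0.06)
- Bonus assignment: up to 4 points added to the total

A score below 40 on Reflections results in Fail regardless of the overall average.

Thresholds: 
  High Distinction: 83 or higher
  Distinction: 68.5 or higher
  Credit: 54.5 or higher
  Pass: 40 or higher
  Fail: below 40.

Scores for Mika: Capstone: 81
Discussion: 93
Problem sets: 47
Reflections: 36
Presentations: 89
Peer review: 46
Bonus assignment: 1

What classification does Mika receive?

Fail

Reflections score 36 < 40: minimum not met.
Weighted total:
  Capstone 81 × 0.05 = 4.05
  Discussion 93 × 0.36 = 33.48
  Problem sets 47 × 0.13 = 6.11
  Reflections 36 × 0.32 = 11.52
  Presentations 89 × 0.08 = 7.12
  Peer review 46 × 0.06 = 2.76
Sum = 65.04
Bonus assignment: 65.04 + 1 = 66.04
Because the Reflections minimum was not met, the result is Fail.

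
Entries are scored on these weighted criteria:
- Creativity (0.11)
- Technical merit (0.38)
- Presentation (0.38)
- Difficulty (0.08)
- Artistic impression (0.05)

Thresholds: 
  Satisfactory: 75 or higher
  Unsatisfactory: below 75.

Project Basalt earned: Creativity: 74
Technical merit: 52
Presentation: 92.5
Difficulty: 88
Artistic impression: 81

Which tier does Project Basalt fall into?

Weighted total:
  Creativity 74 × 0.11 = 8.14
  Technical merit 52 × 0.38 = 19.76
  Presentation 92.5 × 0.38 = 35.15
  Difficulty 88 × 0.08 = 7.04
  Artistic impression 81 × 0.05 = 4.05
Sum = 74.14
74.14 < 75 → Unsatisfactory

Unsatisfactory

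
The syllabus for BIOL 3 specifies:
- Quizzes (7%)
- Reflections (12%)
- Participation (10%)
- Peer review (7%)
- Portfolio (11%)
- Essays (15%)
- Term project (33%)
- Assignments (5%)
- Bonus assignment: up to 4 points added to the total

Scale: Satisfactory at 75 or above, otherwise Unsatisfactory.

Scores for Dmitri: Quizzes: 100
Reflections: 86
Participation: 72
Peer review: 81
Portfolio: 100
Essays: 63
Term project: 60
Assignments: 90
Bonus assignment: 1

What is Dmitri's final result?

Satisfactory

Weighted total:
  Quizzes 100 × 0.07 = 7
  Reflections 86 × 0.12 = 10.32
  Participation 72 × 0.1 = 7.2
  Peer review 81 × 0.07 = 5.67
  Portfolio 100 × 0.11 = 11
  Essays 63 × 0.15 = 9.45
  Term project 60 × 0.33 = 19.8
  Assignments 90 × 0.05 = 4.5
Sum = 74.94
Bonus assignment: 74.94 + 1 = 75.94
75.94 ≥ 75 → Satisfactory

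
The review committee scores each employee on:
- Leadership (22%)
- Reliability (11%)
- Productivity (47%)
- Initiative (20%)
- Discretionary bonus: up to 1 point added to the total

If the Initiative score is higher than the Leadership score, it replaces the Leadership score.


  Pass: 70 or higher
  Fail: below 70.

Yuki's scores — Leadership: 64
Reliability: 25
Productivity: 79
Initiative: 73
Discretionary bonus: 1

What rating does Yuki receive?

Initiative (73) > Leadership (64), so Leadership counts as 73.
Weighted total:
  Leadership 73 × 0.22 = 16.06
  Reliability 25 × 0.11 = 2.75
  Productivity 79 × 0.47 = 37.13
  Initiative 73 × 0.2 = 14.6
Sum = 70.54
Discretionary bonus: 70.54 + 1 = 71.54
71.54 ≥ 70 → Pass

Pass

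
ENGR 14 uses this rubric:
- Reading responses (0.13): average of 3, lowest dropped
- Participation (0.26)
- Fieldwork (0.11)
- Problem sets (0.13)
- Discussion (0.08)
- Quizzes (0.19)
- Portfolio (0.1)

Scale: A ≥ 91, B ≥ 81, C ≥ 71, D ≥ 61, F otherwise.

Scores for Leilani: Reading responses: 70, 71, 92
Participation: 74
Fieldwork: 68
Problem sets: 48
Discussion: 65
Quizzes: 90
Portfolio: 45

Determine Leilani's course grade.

Reading responses: drop 70 → average of remaining 2 = 163/2 = 81.5
Weighted total:
  Reading responses 81.5 × 0.13 = 10.595
  Participation 74 × 0.26 = 19.24
  Fieldwork 68 × 0.11 = 7.48
  Problem sets 48 × 0.13 = 6.24
  Discussion 65 × 0.08 = 5.2
  Quizzes 90 × 0.19 = 17.1
  Portfolio 45 × 0.1 = 4.5
Sum = 70.355
70.355 is ≥ 61 and < 71 → D

D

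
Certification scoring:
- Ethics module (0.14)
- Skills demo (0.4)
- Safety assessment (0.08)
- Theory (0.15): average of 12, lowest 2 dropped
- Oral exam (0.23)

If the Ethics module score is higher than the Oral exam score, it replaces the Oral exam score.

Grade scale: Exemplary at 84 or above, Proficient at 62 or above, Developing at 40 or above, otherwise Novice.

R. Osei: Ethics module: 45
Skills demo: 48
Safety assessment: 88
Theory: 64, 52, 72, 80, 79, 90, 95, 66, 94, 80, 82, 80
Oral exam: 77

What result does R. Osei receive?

Proficient

Theory: drop 52, 64 → average of remaining 10 = 818/10 = 81.8
Ethics module (45) ≤ Oral exam (77), so Oral exam stays at 77.
Weighted total:
  Ethics module 45 × 0.14 = 6.3
  Skills demo 48 × 0.4 = 19.2
  Safety assessment 88 × 0.08 = 7.04
  Theory 81.8 × 0.15 = 12.27
  Oral exam 77 × 0.23 = 17.71
Sum = 62.52
62.52 is ≥ 62 and < 84 → Proficient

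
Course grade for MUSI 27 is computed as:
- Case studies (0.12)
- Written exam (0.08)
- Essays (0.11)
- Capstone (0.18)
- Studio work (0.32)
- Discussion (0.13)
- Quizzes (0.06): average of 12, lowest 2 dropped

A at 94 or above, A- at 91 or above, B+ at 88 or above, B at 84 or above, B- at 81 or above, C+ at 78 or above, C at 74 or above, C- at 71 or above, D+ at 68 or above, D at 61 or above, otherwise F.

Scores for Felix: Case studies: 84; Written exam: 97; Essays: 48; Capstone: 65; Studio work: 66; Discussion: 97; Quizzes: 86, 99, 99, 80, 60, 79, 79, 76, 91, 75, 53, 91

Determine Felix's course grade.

C-

Quizzes: drop 53, 60 → average of remaining 10 = 855/10 = 85.5
Weighted total:
  Case studies 84 × 0.12 = 10.08
  Written exam 97 × 0.08 = 7.76
  Essays 48 × 0.11 = 5.28
  Capstone 65 × 0.18 = 11.7
  Studio work 66 × 0.32 = 21.12
  Discussion 97 × 0.13 = 12.61
  Quizzes 85.5 × 0.06 = 5.13
Sum = 73.68
73.68 is ≥ 71 and < 74 → C-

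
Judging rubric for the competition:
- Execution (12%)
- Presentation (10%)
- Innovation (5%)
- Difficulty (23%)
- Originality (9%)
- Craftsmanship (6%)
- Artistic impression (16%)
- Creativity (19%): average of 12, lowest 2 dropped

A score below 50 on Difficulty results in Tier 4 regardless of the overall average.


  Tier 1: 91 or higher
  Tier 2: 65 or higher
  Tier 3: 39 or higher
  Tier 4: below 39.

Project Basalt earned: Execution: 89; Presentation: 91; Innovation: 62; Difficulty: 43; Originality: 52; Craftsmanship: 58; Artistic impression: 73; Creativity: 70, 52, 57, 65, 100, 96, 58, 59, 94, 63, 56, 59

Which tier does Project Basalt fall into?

Tier 4

Creativity: drop 52, 56 → average of remaining 10 = 721/10 = 72.1
Difficulty score 43 < 50: minimum not met.
Weighted total:
  Execution 89 × 0.12 = 10.68
  Presentation 91 × 0.1 = 9.1
  Innovation 62 × 0.05 = 3.1
  Difficulty 43 × 0.23 = 9.89
  Originality 52 × 0.09 = 4.68
  Craftsmanship 58 × 0.06 = 3.48
  Artistic impression 73 × 0.16 = 11.68
  Creativity 72.1 × 0.19 = 13.699
Sum = 66.309
Because the Difficulty minimum was not met, the result is Tier 4.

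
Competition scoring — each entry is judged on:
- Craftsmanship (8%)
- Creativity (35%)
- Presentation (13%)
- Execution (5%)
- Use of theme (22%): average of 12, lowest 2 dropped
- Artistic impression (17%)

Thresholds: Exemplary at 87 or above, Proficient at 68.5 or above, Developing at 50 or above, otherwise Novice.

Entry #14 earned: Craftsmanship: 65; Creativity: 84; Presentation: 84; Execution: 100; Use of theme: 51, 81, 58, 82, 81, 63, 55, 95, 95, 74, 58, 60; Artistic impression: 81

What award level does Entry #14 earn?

Use of theme: drop 51, 55 → average of remaining 10 = 747/10 = 74.7
Weighted total:
  Craftsmanship 65 × 0.08 = 5.2
  Creativity 84 × 0.35 = 29.4
  Presentation 84 × 0.13 = 10.92
  Execution 100 × 0.05 = 5
  Use of theme 74.7 × 0.22 = 16.434
  Artistic impression 81 × 0.17 = 13.77
Sum = 80.724
80.724 is ≥ 68.5 and < 87 → Proficient

Proficient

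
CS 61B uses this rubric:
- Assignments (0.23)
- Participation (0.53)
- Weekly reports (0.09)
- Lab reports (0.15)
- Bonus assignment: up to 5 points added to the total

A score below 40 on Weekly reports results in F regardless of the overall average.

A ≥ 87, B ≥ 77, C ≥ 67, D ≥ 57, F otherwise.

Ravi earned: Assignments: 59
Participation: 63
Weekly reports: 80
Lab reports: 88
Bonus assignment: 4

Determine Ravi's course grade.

Weekly reports score 80 ≥ 40: minimum met.
Weighted total:
  Assignments 59 × 0.23 = 13.57
  Participation 63 × 0.53 = 33.39
  Weekly reports 80 × 0.09 = 7.2
  Lab reports 88 × 0.15 = 13.2
Sum = 67.36
Bonus assignment: 67.36 + 4 = 71.36
71.36 is ≥ 67 and < 77 → C

C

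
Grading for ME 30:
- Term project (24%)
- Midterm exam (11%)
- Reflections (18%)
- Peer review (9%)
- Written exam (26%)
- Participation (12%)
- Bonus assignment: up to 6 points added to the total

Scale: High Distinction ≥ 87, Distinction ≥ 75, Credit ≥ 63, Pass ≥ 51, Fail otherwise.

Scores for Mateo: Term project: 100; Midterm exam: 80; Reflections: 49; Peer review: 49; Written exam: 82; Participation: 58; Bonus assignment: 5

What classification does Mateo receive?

Weighted total:
  Term project 100 × 0.24 = 24
  Midterm exam 80 × 0.11 = 8.8
  Reflections 49 × 0.18 = 8.82
  Peer review 49 × 0.09 = 4.41
  Written exam 82 × 0.26 = 21.32
  Participation 58 × 0.12 = 6.96
Sum = 74.31
Bonus assignment: 74.31 + 5 = 79.31
79.31 is ≥ 75 and < 87 → Distinction

Distinction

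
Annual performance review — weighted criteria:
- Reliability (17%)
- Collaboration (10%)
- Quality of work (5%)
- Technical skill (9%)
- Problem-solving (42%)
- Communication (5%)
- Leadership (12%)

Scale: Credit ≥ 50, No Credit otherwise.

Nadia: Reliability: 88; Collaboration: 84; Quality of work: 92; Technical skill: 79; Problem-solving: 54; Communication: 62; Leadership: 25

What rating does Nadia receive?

Credit

Weighted total:
  Reliability 88 × 0.17 = 14.96
  Collaboration 84 × 0.1 = 8.4
  Quality of work 92 × 0.05 = 4.6
  Technical skill 79 × 0.09 = 7.11
  Problem-solving 54 × 0.42 = 22.68
  Communication 62 × 0.05 = 3.1
  Leadership 25 × 0.12 = 3
Sum = 63.85
63.85 ≥ 50 → Credit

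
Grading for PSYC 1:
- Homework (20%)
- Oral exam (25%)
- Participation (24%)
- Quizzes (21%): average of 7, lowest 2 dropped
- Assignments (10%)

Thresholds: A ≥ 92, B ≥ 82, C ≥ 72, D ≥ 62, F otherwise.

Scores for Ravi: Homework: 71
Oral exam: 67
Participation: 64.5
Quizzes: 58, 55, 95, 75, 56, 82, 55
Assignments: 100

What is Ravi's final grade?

Quizzes: drop 55, 55 → average of remaining 5 = 366/5 = 73.2
Weighted total:
  Homework 71 × 0.2 = 14.2
  Oral exam 67 × 0.25 = 16.75
  Participation 64.5 × 0.24 = 15.48
  Quizzes 73.2 × 0.21 = 15.372
  Assignments 100 × 0.1 = 10
Sum = 71.802
71.802 is ≥ 62 and < 72 → D

D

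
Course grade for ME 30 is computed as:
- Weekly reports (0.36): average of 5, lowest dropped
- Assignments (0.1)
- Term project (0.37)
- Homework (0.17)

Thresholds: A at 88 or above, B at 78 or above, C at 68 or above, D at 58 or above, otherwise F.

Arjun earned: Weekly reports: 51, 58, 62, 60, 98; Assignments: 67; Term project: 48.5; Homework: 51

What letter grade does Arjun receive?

Weekly reports: drop 51 → average of remaining 4 = 278/4 = 69.5
Weighted total:
  Weekly reports 69.5 × 0.36 = 25.02
  Assignments 67 × 0.1 = 6.7
  Term project 48.5 × 0.37 = 17.945
  Homework 51 × 0.17 = 8.67
Sum = 58.335
58.335 is ≥ 58 and < 68 → D

D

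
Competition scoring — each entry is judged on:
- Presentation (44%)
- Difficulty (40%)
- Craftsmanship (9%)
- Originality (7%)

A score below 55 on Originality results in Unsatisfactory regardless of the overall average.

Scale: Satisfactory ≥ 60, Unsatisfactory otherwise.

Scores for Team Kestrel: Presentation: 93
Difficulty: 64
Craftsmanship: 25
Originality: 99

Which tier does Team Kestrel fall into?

Satisfactory

Originality score 99 ≥ 55: minimum met.
Weighted total:
  Presentation 93 × 0.44 = 40.92
  Difficulty 64 × 0.4 = 25.6
  Craftsmanship 25 × 0.09 = 2.25
  Originality 99 × 0.07 = 6.93
Sum = 75.7
75.7 ≥ 60 → Satisfactory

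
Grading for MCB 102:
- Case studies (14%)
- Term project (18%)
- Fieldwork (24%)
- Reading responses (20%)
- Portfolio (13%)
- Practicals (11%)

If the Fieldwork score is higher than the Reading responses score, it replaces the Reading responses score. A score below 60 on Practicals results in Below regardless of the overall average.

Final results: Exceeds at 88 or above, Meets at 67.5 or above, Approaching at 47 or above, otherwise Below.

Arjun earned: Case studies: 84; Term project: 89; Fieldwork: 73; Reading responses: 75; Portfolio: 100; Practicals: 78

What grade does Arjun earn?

Fieldwork (73) ≤ Reading responses (75), so Reading responses stays at 75.
Practicals score 78 ≥ 60: minimum met.
Weighted total:
  Case studies 84 × 0.14 = 11.76
  Term project 89 × 0.18 = 16.02
  Fieldwork 73 × 0.24 = 17.52
  Reading responses 75 × 0.2 = 15
  Portfolio 100 × 0.13 = 13
  Practicals 78 × 0.11 = 8.58
Sum = 81.88
81.88 is ≥ 67.5 and < 88 → Meets

Meets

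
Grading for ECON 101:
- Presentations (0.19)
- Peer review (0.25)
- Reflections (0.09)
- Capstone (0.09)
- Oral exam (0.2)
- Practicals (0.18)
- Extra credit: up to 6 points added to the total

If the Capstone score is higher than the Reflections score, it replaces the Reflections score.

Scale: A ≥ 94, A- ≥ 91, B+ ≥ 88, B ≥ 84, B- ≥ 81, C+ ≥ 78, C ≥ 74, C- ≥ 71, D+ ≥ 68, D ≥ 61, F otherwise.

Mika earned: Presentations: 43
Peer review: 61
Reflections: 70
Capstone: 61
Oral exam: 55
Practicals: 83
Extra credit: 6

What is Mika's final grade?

Capstone (61) ≤ Reflections (70), so Reflections stays at 70.
Weighted total:
  Presentations 43 × 0.19 = 8.17
  Peer review 61 × 0.25 = 15.25
  Reflections 70 × 0.09 = 6.3
  Capstone 61 × 0.09 = 5.49
  Oral exam 55 × 0.2 = 11
  Practicals 83 × 0.18 = 14.94
Sum = 61.15
Extra credit: 61.15 + 6 = 67.15
67.15 is ≥ 61 and < 68 → D

D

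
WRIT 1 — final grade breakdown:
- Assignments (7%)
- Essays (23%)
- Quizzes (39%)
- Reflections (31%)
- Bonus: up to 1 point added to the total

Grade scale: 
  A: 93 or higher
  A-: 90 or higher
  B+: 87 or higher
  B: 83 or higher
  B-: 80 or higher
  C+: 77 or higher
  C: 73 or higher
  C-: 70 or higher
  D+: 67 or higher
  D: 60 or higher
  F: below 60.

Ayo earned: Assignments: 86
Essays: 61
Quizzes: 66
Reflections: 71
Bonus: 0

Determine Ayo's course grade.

D+

Weighted total:
  Assignments 86 × 0.07 = 6.02
  Essays 61 × 0.23 = 14.03
  Quizzes 66 × 0.39 = 25.74
  Reflections 71 × 0.31 = 22.01
Sum = 67.8
Bonus: 67.8 + 0 = 67.8
67.8 is ≥ 67 and < 70 → D+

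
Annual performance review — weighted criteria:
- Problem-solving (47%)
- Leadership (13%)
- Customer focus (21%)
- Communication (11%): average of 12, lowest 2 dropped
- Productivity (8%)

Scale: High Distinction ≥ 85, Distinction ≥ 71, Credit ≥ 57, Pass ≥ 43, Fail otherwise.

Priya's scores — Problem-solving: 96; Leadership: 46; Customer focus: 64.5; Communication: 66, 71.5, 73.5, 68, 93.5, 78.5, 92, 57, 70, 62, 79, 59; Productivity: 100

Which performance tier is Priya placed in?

Distinction

Communication: drop 57, 59 → average of remaining 10 = 754/10 = 75.4
Weighted total:
  Problem-solving 96 × 0.47 = 45.12
  Leadership 46 × 0.13 = 5.98
  Customer focus 64.5 × 0.21 = 13.545
  Communication 75.4 × 0.11 = 8.294
  Productivity 100 × 0.08 = 8
Sum = 80.939
80.939 is ≥ 71 and < 85 → Distinction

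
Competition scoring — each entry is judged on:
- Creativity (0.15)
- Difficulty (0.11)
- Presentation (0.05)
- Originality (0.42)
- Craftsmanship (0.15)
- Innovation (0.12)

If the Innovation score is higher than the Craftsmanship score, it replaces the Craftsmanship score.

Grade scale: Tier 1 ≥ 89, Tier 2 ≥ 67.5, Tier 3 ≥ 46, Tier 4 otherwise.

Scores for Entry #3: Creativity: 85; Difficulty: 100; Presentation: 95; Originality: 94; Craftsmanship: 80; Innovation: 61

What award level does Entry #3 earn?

Innovation (61) ≤ Craftsmanship (80), so Craftsmanship stays at 80.
Weighted total:
  Creativity 85 × 0.15 = 12.75
  Difficulty 100 × 0.11 = 11
  Presentation 95 × 0.05 = 4.75
  Originality 94 × 0.42 = 39.48
  Craftsmanship 80 × 0.15 = 12
  Innovation 61 × 0.12 = 7.32
Sum = 87.3
87.3 is ≥ 67.5 and < 89 → Tier 2

Tier 2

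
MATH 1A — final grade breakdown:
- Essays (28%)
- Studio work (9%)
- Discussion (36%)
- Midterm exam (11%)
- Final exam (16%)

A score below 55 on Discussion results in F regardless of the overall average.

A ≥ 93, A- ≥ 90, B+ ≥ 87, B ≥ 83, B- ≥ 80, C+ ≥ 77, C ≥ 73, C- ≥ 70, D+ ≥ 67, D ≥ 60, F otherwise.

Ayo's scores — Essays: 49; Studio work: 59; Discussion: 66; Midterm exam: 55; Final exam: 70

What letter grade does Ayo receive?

Discussion score 66 ≥ 55: minimum met.
Weighted total:
  Essays 49 × 0.28 = 13.72
  Studio work 59 × 0.09 = 5.31
  Discussion 66 × 0.36 = 23.76
  Midterm exam 55 × 0.11 = 6.05
  Final exam 70 × 0.16 = 11.2
Sum = 60.04
60.04 is ≥ 60 and < 67 → D

D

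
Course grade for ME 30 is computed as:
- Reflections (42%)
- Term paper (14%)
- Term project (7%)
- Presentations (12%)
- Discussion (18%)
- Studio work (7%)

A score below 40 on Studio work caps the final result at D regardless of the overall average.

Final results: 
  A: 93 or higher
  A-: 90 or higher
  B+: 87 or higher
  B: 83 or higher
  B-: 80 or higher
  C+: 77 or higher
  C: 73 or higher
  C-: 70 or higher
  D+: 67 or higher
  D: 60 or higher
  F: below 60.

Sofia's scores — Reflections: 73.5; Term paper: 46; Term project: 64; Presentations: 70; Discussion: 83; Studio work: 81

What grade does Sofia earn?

C-

Studio work score 81 ≥ 40: minimum met.
Weighted total:
  Reflections 73.5 × 0.42 = 30.87
  Term paper 46 × 0.14 = 6.44
  Term project 64 × 0.07 = 4.48
  Presentations 70 × 0.12 = 8.4
  Discussion 83 × 0.18 = 14.94
  Studio work 81 × 0.07 = 5.67
Sum = 70.8
70.8 is ≥ 70 and < 73 → C-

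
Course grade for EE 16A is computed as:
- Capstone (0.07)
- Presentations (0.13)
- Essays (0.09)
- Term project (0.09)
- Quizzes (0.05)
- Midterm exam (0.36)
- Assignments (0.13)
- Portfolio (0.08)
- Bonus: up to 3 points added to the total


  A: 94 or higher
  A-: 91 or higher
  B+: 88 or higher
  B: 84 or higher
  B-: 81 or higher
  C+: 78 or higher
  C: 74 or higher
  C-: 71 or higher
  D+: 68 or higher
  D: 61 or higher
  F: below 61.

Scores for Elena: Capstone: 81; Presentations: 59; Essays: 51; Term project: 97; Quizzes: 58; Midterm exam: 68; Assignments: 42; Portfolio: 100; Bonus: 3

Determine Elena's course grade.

Weighted total:
  Capstone 81 × 0.07 = 5.67
  Presentations 59 × 0.13 = 7.67
  Essays 51 × 0.09 = 4.59
  Term project 97 × 0.09 = 8.73
  Quizzes 58 × 0.05 = 2.9
  Midterm exam 68 × 0.36 = 24.48
  Assignments 42 × 0.13 = 5.46
  Portfolio 100 × 0.08 = 8
Sum = 67.5
Bonus: 67.5 + 3 = 70.5
70.5 is ≥ 68 and < 71 → D+

D+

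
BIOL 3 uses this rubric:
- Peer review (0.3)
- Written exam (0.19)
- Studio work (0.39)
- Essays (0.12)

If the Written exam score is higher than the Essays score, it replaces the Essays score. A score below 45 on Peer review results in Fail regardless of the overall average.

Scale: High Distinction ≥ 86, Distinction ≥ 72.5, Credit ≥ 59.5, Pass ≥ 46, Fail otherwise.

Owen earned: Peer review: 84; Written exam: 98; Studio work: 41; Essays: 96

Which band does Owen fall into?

Written exam (98) > Essays (96), so Essays counts as 98.
Peer review score 84 ≥ 45: minimum met.
Weighted total:
  Peer review 84 × 0.3 = 25.2
  Written exam 98 × 0.19 = 18.62
  Studio work 41 × 0.39 = 15.99
  Essays 98 × 0.12 = 11.76
Sum = 71.57
71.57 is ≥ 59.5 and < 72.5 → Credit

Credit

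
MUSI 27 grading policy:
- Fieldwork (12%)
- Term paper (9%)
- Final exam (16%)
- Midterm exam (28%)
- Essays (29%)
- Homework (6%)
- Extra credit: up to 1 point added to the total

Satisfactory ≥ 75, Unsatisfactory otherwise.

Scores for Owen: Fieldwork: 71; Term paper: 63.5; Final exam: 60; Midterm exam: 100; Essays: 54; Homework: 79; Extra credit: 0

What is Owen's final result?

Unsatisfactory

Weighted total:
  Fieldwork 71 × 0.12 = 8.52
  Term paper 63.5 × 0.09 = 5.715
  Final exam 60 × 0.16 = 9.6
  Midterm exam 100 × 0.28 = 28
  Essays 54 × 0.29 = 15.66
  Homework 79 × 0.06 = 4.74
Sum = 72.235
Extra credit: 72.235 + 0 = 72.235
72.235 < 75 → Unsatisfactory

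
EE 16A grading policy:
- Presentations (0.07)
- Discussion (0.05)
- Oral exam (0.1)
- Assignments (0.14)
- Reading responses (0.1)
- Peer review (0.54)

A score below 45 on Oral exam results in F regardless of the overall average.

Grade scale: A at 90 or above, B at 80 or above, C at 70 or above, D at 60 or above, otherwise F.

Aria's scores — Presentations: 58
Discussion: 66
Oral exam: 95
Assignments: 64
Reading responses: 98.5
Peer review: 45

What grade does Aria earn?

Oral exam score 95 ≥ 45: minimum met.
Weighted total:
  Presentations 58 × 0.07 = 4.06
  Discussion 66 × 0.05 = 3.3
  Oral exam 95 × 0.1 = 9.5
  Assignments 64 × 0.14 = 8.96
  Reading responses 98.5 × 0.1 = 9.85
  Peer review 45 × 0.54 = 24.3
Sum = 59.97
59.97 < 60 → F

F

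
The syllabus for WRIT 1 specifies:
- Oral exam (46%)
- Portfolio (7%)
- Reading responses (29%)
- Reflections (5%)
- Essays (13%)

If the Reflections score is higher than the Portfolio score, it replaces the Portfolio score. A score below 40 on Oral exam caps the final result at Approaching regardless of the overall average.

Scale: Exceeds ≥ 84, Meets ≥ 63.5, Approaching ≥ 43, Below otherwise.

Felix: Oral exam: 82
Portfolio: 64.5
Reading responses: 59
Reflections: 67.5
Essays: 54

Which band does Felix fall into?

Meets

Reflections (67.5) > Portfolio (64.5), so Portfolio counts as 67.5.
Oral exam score 82 ≥ 40: minimum met.
Weighted total:
  Oral exam 82 × 0.46 = 37.72
  Portfolio 67.5 × 0.07 = 4.725
  Reading responses 59 × 0.29 = 17.11
  Reflections 67.5 × 0.05 = 3.375
  Essays 54 × 0.13 = 7.02
Sum = 69.95
69.95 is ≥ 63.5 and < 84 → Meets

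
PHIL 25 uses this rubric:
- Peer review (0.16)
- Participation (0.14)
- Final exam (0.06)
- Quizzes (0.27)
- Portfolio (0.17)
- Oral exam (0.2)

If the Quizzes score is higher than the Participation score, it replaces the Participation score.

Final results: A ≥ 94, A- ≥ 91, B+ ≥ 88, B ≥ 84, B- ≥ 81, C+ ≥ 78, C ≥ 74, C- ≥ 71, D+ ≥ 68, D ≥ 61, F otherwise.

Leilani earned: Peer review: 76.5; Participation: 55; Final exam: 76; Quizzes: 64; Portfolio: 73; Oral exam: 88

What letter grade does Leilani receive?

C-

Quizzes (64) > Participation (55), so Participation counts as 64.
Weighted total:
  Peer review 76.5 × 0.16 = 12.24
  Participation 64 × 0.14 = 8.96
  Final exam 76 × 0.06 = 4.56
  Quizzes 64 × 0.27 = 17.28
  Portfolio 73 × 0.17 = 12.41
  Oral exam 88 × 0.2 = 17.6
Sum = 73.05
73.05 is ≥ 71 and < 74 → C-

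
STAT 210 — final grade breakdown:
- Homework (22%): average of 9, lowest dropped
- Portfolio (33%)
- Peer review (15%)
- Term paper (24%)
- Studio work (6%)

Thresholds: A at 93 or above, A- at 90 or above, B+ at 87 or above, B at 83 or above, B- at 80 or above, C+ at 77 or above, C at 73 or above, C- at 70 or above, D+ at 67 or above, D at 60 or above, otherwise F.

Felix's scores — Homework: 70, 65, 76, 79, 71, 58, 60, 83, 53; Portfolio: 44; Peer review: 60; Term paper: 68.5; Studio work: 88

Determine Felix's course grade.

Homework: drop 53 → average of remaining 8 = 562/8 = 70.25
Weighted total:
  Homework 70.25 × 0.22 = 15.455
  Portfolio 44 × 0.33 = 14.52
  Peer review 60 × 0.15 = 9
  Term paper 68.5 × 0.24 = 16.44
  Studio work 88 × 0.06 = 5.28
Sum = 60.695
60.695 is ≥ 60 and < 67 → D

D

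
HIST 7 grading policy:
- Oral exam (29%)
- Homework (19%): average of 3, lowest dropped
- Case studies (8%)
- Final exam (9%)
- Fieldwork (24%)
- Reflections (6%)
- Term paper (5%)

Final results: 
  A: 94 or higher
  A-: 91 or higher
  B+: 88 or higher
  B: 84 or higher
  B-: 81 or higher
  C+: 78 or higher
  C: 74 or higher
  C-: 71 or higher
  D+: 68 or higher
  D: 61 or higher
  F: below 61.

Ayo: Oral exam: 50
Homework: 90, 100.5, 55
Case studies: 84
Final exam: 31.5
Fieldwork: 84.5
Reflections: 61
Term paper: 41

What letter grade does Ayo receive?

Homework: drop 55 → average of remaining 2 = 190.5/2 = 95.25
Weighted total:
  Oral exam 50 × 0.29 = 14.5
  Homework 95.25 × 0.19 = 18.0975
  Case studies 84 × 0.08 = 6.72
  Final exam 31.5 × 0.09 = 2.835
  Fieldwork 84.5 × 0.24 = 20.28
  Reflections 61 × 0.06 = 3.66
  Term paper 41 × 0.05 = 2.05
Sum = 68.1425
68.1425 is ≥ 68 and < 71 → D+

D+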